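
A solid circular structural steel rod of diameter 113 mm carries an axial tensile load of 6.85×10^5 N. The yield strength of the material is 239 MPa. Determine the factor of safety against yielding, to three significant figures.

n = 3.50

A = πd²/4 = 10030 mm².
σ = F/A = 685000/10030 = 68.30 MPa.
n = 239/68.30 = 3.499.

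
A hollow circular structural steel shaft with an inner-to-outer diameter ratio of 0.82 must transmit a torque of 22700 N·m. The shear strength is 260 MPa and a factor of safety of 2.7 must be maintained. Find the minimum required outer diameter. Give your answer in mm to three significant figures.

τ_allow = 260/2.7 = 96.30 MPa.
For a hollow shaft τ = 16T/[πd_o³(1−k⁴)] with k = 0.82, so 1−k⁴ = 0.5479.
d_o³ = 16T/[π τ_allow (1−k⁴)] = 16×2.2700×10^7/(π×96.30×0.5479) = 2.191×10^6 mm³.
d_o = 129.9 mm.

d_o = 130 mm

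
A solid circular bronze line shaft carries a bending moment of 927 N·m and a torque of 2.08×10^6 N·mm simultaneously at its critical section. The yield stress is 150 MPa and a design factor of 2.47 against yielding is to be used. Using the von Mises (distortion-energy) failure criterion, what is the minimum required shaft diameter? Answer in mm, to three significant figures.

σ_allow = σ_y/n = 150/2.47 = 60.73 MPa.
For a solid shaft σ_b = 32M/(πd³) and τ = 16T/(πd³), so the von Mises stress is σ' = (16/πd³)·√(4M²+3T²).
√(4M²+3T²) = √(4×(927000)² + 3×(2.080×10^6)²) = 4.052×10^6 N·mm.
d³ = 16×4.052×10^6/(π×60.73) = 339800 mm³.
d = 69.78 mm.

d = 69.8 mm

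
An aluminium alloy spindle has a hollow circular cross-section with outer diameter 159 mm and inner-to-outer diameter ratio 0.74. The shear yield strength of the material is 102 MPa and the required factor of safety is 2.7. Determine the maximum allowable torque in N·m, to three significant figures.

T_allow = 20900 N·m

τ_allow = 102/2.7 = 37.78 MPa.
For a hollow shaft T_allow = τ_allow·πd_o³(1−k⁴)/16 with 1−k⁴ = 0.7001, so πd_o³(1−k⁴)/16 = 552600 mm³.
T_allow = 37.78×552600 = 2.088×10^7 N·mm = 20880 N·m.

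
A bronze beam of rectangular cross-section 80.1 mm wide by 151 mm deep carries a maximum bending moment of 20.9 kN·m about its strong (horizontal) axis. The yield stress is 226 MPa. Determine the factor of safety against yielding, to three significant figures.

n = 3.29

Section modulus S = bh²/6 = 80.1×151²/6 = 304400 mm³.
σ = M/S = 2.0900×10^7/304400 = 68.66 MPa.
n = 226/68.66 = 3.292.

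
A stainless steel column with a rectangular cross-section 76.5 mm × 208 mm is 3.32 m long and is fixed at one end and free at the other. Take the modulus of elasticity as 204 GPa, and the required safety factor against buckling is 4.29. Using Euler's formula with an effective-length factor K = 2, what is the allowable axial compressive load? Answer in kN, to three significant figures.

P_allow = 82.6 kN

Buckling occurs about the weak axis: I_min = h·b³/12 = 208×76.5³/12 = 7.760×10^6 mm⁴ (b = 76.5 mm is the smaller dimension).
Effective length L_e = KL = 2×3.32 m = 6640 mm.
Euler critical load P_cr = π²EI/L_e² = π²×204000×7.760×10^6/6640² = 354400 N.
P_allow = P_cr/n = 354400/4.29 = 82600 N.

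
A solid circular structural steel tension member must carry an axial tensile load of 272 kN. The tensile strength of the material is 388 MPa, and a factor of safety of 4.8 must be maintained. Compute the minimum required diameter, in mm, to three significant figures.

Allowable stress σ_allow = 388/4.8 = 80.83 MPa.
Required area A = F/σ_allow = 272000/80.83 = 3365 mm².
A = πd²/4 → d = √(4A/π) = 65.46 mm.

d = 65.5 mm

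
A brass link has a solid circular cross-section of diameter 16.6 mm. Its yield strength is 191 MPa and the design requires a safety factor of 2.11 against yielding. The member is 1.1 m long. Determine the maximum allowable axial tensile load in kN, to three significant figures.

F_allow = 19.6 kN

σ_allow = 191/2.11 = 90.52 MPa.
A = πd²/4 = π×16.6²/4 = 216.4 mm².
F_allow = σ_allow × A = 90.52×216.4 = 19590 N.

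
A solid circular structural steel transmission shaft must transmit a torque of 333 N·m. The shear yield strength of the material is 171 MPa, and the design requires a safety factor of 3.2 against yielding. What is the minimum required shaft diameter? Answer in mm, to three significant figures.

Allowable shear stress τ_allow = 171/3.2 = 53.44 MPa.
For a solid shaft τ = 16T/(πd³), so d³ = 16T/(π τ_allow) = 16×333000/(π×53.44) = 31740 mm³.
d = (31740)^(1/3) = 31.66 mm.

d = 31.7 mm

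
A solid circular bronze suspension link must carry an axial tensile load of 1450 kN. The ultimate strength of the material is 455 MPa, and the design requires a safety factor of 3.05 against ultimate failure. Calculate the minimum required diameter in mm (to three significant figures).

d = 111 mm

Allowable stress σ_allow = 455/3.05 = 149.2 MPa.
Required area A = F/σ_allow = 1450000/149.2 = 9720 mm².
A = πd²/4 → d = √(4A/π) = 111.2 mm.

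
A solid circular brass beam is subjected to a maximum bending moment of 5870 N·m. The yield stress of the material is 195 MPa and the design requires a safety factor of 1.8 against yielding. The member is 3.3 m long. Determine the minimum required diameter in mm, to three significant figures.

d = 82.0 mm

σ_allow = 195/1.8 = 108.3 MPa.
For a solid circular section σ = 32M/(πd³), so d³ = 32M/(π σ_allow) = 32×5870000/(π×108.3) = 551900 mm³.
d = 82.03 mm.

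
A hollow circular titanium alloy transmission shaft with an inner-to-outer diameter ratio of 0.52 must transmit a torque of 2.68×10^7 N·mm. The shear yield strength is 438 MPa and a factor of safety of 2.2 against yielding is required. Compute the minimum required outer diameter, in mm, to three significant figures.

τ_allow = 438/2.2 = 199.1 MPa.
For a hollow shaft τ = 16T/[πd_o³(1−k⁴)] with k = 0.52, so 1−k⁴ = 0.9269.
d_o³ = 16T/[π τ_allow (1−k⁴)] = 16×2.6800×10^7/(π×199.1×0.9269) = 739700 mm³.
d_o = 90.44 mm.

d_o = 90.4 mm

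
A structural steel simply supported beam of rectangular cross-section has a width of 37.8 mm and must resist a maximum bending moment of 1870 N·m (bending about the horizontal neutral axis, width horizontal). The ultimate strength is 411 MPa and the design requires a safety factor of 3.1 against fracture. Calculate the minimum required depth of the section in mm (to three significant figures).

σ_allow = 411/3.1 = 132.6 MPa.
For a rectangular section σ = 6M/(bh²), so h² = 6M/(b σ_allow) = 6×1870000/(37.8×132.6) = 2239 mm².
h = 47.32 mm.

h = 47.3 mm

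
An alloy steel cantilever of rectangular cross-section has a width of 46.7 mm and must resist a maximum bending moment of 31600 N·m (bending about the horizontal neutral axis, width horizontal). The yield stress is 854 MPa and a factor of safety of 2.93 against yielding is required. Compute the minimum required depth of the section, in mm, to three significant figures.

σ_allow = 854/2.93 = 291.5 MPa.
For a rectangular section σ = 6M/(bh²), so h² = 6M/(b σ_allow) = 6×3.1600×10^7/(46.7×291.5) = 13930 mm².
h = 118.0 mm.

h = 118 mm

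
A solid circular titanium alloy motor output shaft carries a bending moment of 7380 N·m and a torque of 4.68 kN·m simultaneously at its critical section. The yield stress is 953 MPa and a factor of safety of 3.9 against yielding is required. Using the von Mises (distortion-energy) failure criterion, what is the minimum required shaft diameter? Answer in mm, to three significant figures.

d = 70.5 mm

σ_allow = σ_y/n = 953/3.9 = 244.4 MPa.
For a solid shaft σ_b = 32M/(πd³) and τ = 16T/(πd³), so the von Mises stress is σ' = (16/πd³)·√(4M²+3T²).
√(4M²+3T²) = √(4×(7.380×10^6)² + 3×(4.680×10^6)²) = 1.684×10^7 N·mm.
d³ = 16×1.684×10^7/(π×244.4) = 351000 mm³.
d = 70.54 mm.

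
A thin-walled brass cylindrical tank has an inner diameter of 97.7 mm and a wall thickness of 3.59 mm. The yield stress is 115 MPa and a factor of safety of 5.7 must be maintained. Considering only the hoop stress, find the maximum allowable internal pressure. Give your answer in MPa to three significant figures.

σ_allow = 115/5.7 = 20.18 MPa.
σ_h = pD/(2t) → p_allow = 2σ_allow t/D = 2×20.18×3.59/97.7 = 1.483 MPa.

p_allow = 1.48 MPa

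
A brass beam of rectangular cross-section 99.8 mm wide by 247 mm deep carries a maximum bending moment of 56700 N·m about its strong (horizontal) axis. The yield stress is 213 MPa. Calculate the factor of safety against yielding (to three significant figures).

n = 3.81

Section modulus S = bh²/6 = 99.8×247²/6 = 1.015×10^6 mm³.
σ = M/S = 5.6700×10^7/1.015×10^6 = 55.87 MPa.
n = 213/55.87 = 3.812.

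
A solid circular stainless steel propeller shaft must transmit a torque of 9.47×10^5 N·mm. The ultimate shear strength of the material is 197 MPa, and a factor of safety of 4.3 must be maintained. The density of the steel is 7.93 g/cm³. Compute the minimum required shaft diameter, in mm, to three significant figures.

d = 47.2 mm

Allowable shear stress τ_allow = 197/4.3 = 45.81 MPa.
For a solid shaft τ = 16T/(πd³), so d³ = 16T/(π τ_allow) = 16×947000/(π×45.81) = 105300 mm³.
d = (105300)^(1/3) = 47.22 mm.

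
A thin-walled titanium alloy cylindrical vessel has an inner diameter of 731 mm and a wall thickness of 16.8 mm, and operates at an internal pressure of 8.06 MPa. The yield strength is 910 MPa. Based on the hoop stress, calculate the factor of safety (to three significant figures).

n = 5.19

σ_h = pD/(2t) = 8.06×731/(2×16.8) = 175.4 MPa.
n = 910/175.4 = 5.190.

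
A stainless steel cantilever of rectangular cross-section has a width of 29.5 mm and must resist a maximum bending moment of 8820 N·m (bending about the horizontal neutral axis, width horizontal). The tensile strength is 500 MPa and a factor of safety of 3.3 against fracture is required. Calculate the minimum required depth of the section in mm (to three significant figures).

σ_allow = 500/3.3 = 151.5 MPa.
For a rectangular section σ = 6M/(bh²), so h² = 6M/(b σ_allow) = 6×8820000/(29.5×151.5) = 11840 mm².
h = 108.8 mm.

h = 109 mm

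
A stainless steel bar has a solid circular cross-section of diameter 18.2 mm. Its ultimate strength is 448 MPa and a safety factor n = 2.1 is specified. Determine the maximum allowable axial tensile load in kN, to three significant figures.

F_allow = 55.5 kN

σ_allow = 448/2.1 = 213.3 MPa.
A = πd²/4 = π×18.2²/4 = 260.2 mm².
F_allow = σ_allow × A = 213.3×260.2 = 55500 N.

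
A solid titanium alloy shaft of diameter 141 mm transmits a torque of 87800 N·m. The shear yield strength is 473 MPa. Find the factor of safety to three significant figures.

n = 2.97

τ = 16T/(πd³) = 16×8.7800×10^7/(π×141³) = 159.5 MPa.
n = τ_limit/τ = 473/159.5 = 2.965.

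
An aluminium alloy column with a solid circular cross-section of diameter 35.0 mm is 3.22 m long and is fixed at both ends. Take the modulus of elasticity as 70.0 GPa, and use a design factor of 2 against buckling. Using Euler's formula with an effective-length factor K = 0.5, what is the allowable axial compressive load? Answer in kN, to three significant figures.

P_allow = 9.82 kN

I = πd⁴/64 = π×35.0⁴/64 = 73660 mm⁴.
Effective length L_e = KL = 0.5×3.22 m = 1610 mm.
Euler critical load P_cr = π²EI/L_e² = π²×70000×73660/1610² = 19630 N.
P_allow = P_cr/n = 19630/2 = 9817 N.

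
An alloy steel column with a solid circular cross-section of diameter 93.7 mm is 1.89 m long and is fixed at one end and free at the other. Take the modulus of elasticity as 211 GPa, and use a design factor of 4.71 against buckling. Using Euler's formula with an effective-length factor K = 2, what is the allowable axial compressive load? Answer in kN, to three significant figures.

I = πd⁴/64 = π×93.7⁴/64 = 3.784×10^6 mm⁴.
Effective length L_e = KL = 2×1.89 m = 3780 mm.
Euler critical load P_cr = π²EI/L_e² = π²×211000×3.784×10^6/3780² = 551500 N.
P_allow = P_cr/n = 551500/4.71 = 117100 N.

P_allow = 117 kN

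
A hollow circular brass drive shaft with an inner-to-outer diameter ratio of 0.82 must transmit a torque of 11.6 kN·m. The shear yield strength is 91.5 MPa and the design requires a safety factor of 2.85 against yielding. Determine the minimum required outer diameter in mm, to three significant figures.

τ_allow = 91.5/2.85 = 32.11 MPa.
For a hollow shaft τ = 16T/[πd_o³(1−k⁴)] with k = 0.82, so 1−k⁴ = 0.5479.
d_o³ = 16T/[π τ_allow (1−k⁴)] = 16×1.1600×10^7/(π×32.11×0.5479) = 3.359×10^6 mm³.
d_o = 149.8 mm.

d_o = 150 mm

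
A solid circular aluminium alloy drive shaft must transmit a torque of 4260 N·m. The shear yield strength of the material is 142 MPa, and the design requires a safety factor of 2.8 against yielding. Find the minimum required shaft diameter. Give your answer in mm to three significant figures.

d = 75.3 mm

Allowable shear stress τ_allow = 142/2.8 = 50.71 MPa.
For a solid shaft τ = 16T/(πd³), so d³ = 16T/(π τ_allow) = 16×4260000/(π×50.71) = 427800 mm³.
d = (427800)^(1/3) = 75.35 mm.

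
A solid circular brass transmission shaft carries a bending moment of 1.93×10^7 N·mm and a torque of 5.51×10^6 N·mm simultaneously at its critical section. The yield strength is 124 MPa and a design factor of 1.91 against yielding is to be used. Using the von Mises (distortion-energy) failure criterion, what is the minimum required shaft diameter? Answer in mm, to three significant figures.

σ_allow = σ_y/n = 124/1.91 = 64.92 MPa.
For a solid shaft σ_b = 32M/(πd³) and τ = 16T/(πd³), so the von Mises stress is σ' = (16/πd³)·√(4M²+3T²).
√(4M²+3T²) = √(4×(1.930×10^7)² + 3×(5.510×10^6)²) = 3.976×10^7 N·mm.
d³ = 16×3.976×10^7/(π×64.92) = 3.119×10^6 mm³.
d = 146.1 mm.

d = 146 mm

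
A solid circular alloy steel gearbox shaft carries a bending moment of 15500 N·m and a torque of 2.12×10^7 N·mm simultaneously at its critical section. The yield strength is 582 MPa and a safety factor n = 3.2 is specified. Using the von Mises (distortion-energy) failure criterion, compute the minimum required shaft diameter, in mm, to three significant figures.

d = 110 mm

σ_allow = σ_y/n = 582/3.2 = 181.9 MPa.
For a solid shaft σ_b = 32M/(πd³) and τ = 16T/(πd³), so the von Mises stress is σ' = (16/πd³)·√(4M²+3T²).
√(4M²+3T²) = √(4×(1.550×10^7)² + 3×(2.120×10^7)²) = 4.806×10^7 N·mm.
d³ = 16×4.806×10^7/(π×181.9) = 1.346×10^6 mm³.
d = 110.4 mm.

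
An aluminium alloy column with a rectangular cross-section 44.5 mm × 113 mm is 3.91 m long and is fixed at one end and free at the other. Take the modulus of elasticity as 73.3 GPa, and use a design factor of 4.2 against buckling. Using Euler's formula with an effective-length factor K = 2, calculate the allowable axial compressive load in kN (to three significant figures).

P_allow = 2.34 kN

Buckling occurs about the weak axis: I_min = h·b³/12 = 113×44.5³/12 = 829800 mm⁴ (b = 44.5 mm is the smaller dimension).
Effective length L_e = KL = 2×3.91 m = 7820 mm.
Euler critical load P_cr = π²EI/L_e² = π²×73300×829800/7820² = 9817 N.
P_allow = P_cr/n = 9817/4.2 = 2337 N.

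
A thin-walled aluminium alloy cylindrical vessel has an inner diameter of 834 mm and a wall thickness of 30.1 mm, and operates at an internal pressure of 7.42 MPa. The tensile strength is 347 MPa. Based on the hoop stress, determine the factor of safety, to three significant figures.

σ_h = pD/(2t) = 7.42×834/(2×30.1) = 102.8 MPa.
n = 347/102.8 = 3.376.

n = 3.38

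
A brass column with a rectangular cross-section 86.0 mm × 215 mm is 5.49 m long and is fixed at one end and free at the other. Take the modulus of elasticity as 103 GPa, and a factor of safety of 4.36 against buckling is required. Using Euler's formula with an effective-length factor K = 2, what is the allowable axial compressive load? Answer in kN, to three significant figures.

P_allow = 22.0 kN

Buckling occurs about the weak axis: I_min = h·b³/12 = 215×86.0³/12 = 1.140×10^7 mm⁴ (b = 86.0 mm is the smaller dimension).
Effective length L_e = KL = 2×5.49 m = 10980 mm.
Euler critical load P_cr = π²EI/L_e² = π²×103000×1.140×10^7/10980² = 96090 N.
P_allow = P_cr/n = 96090/4.36 = 22040 N.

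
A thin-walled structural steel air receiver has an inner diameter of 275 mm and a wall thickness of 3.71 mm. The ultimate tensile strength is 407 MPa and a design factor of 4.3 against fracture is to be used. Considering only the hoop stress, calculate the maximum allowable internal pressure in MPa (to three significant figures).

p_allow = 2.55 MPa

σ_allow = 407/4.3 = 94.65 MPa.
σ_h = pD/(2t) → p_allow = 2σ_allow t/D = 2×94.65×3.71/275 = 2.554 MPa.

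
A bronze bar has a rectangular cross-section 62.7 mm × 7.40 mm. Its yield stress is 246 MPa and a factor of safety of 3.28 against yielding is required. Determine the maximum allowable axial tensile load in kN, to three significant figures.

σ_allow = 246/3.28 = 75.00 MPa.
A = 62.7×7.40 = 464.0 mm².
F_allow = σ_allow × A = 75.00×464.0 = 34800 N.

F_allow = 34.8 kN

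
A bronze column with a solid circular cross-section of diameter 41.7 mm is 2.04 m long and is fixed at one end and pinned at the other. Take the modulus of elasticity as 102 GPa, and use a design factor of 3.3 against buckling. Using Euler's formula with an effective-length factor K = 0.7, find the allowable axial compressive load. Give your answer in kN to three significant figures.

I = πd⁴/64 = π×41.7⁴/64 = 148400 mm⁴.
Effective length L_e = KL = 0.7×2.04 m = 1428 mm.
Euler critical load P_cr = π²EI/L_e² = π²×102000×148400/1428² = 73280 N.
P_allow = P_cr/n = 73280/3.3 = 22200 N.

P_allow = 22.2 kN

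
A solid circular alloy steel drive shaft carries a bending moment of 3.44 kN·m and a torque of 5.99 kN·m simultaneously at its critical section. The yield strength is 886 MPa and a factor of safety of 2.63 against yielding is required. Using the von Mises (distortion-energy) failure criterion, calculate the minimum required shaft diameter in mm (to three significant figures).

d = 57.3 mm

σ_allow = σ_y/n = 886/2.63 = 336.9 MPa.
For a solid shaft σ_b = 32M/(πd³) and τ = 16T/(πd³), so the von Mises stress is σ' = (16/πd³)·√(4M²+3T²).
√(4M²+3T²) = √(4×(3.440×10^6)² + 3×(5.990×10^6)²) = 1.245×10^7 N·mm.
d³ = 16×1.245×10^7/(π×336.9) = 188200 mm³.
d = 57.31 mm.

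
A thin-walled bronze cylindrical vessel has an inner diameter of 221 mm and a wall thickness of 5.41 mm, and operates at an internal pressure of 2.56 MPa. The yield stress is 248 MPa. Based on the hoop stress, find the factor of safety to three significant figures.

n = 4.74

σ_h = pD/(2t) = 2.56×221/(2×5.41) = 52.29 MPa.
n = 248/52.29 = 4.743.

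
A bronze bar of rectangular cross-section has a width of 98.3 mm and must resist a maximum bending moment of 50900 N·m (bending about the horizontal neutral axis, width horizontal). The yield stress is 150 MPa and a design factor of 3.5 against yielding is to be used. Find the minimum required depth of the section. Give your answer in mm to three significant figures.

h = 269 mm

σ_allow = 150/3.5 = 42.86 MPa.
For a rectangular section σ = 6M/(bh²), so h² = 6M/(b σ_allow) = 6×5.0900×10^7/(98.3×42.86) = 72490 mm².
h = 269.2 mm.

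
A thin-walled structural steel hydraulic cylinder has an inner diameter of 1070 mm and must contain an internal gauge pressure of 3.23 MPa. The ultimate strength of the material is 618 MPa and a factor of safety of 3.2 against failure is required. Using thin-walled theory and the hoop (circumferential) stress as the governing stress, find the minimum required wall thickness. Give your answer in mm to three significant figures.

t = 8.95 mm

σ_allow = 618/3.2 = 193.1 MPa.
Hoop stress σ_h = pD/(2t), so t = pD/(2σ_allow) = 3.23×1070/(2×193.1) = 8.948 mm.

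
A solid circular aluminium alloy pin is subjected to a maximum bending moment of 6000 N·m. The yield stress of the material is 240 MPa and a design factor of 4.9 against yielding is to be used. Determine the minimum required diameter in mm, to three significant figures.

d = 108 mm

σ_allow = 240/4.9 = 48.98 MPa.
For a solid circular section σ = 32M/(πd³), so d³ = 32M/(π σ_allow) = 32×6000000/(π×48.98) = 1.248×10^6 mm³.
d = 107.7 mm.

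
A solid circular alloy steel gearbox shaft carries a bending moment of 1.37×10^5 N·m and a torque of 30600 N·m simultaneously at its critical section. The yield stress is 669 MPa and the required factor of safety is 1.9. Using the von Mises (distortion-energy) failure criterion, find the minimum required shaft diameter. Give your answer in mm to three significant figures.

d = 159 mm

σ_allow = σ_y/n = 669/1.9 = 352.1 MPa.
For a solid shaft σ_b = 32M/(πd³) and τ = 16T/(πd³), so the von Mises stress is σ' = (16/πd³)·√(4M²+3T²).
√(4M²+3T²) = √(4×(1.370×10^8)² + 3×(3.060×10^7)²) = 2.791×10^8 N·mm.
d³ = 16×2.791×10^8/(π×352.1) = 4.037×10^6 mm³.
d = 159.2 mm.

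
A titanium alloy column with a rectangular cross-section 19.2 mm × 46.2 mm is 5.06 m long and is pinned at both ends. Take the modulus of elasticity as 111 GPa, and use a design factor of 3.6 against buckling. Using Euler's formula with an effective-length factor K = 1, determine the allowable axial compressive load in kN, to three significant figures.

Buckling occurs about the weak axis: I_min = h·b³/12 = 46.2×19.2³/12 = 27250 mm⁴ (b = 19.2 mm is the smaller dimension).
Effective length L_e = KL = 1×5.06 m = 5060 mm.
Euler critical load P_cr = π²EI/L_e² = π²×111000×27250/5060² = 1166 N.
P_allow = P_cr/n = 1166/3.6 = 323.9 N.

P_allow = 0.324 kN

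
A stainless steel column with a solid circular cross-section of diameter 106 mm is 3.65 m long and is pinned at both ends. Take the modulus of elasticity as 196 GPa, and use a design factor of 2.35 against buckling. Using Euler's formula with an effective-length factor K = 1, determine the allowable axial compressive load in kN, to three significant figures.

I = πd⁴/64 = π×106⁴/64 = 6.197×10^6 mm⁴.
Effective length L_e = KL = 1×3.65 m = 3650 mm.
Euler critical load P_cr = π²EI/L_e² = π²×196000×6.197×10^6/3650² = 899800 N.
P_allow = P_cr/n = 899800/2.35 = 382900 N.

P_allow = 383 kN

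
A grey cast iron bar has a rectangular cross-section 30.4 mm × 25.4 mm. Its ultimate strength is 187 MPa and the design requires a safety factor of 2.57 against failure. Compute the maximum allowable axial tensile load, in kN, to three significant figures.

F_allow = 56.2 kN

σ_allow = 187/2.57 = 72.76 MPa.
A = 30.4×25.4 = 772.2 mm².
F_allow = σ_allow × A = 72.76×772.2 = 56180 N.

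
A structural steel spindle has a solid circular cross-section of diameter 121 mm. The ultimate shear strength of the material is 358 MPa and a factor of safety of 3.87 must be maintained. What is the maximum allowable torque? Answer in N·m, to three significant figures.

T_allow = 32200 N·m

τ_allow = 358/3.87 = 92.51 MPa.
For a solid shaft T_allow = τ_allow·πd³/16; πd³/16 = π×121³/16 = 347800 mm³.
T_allow = 92.51×347800 = 3.218×10^7 N·mm = 32180 N·m.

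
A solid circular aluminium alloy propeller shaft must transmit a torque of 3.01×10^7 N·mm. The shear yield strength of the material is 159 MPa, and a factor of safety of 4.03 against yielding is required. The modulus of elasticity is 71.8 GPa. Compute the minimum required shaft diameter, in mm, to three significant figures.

Allowable shear stress τ_allow = 159/4.03 = 39.45 MPa.
For a solid shaft τ = 16T/(πd³), so d³ = 16T/(π τ_allow) = 16×3.0100×10^7/(π×39.45) = 3.885×10^6 mm³.
d = (3.885×10^6)^(1/3) = 157.2 mm.

d = 157 mm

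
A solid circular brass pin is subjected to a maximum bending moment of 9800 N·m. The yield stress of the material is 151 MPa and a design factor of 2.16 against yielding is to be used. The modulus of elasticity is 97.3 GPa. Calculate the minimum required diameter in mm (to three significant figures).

d = 113 mm

σ_allow = 151/2.16 = 69.91 MPa.
For a solid circular section σ = 32M/(πd³), so d³ = 32M/(π σ_allow) = 32×9800000/(π×69.91) = 1.428×10^6 mm³.
d = 112.6 mm.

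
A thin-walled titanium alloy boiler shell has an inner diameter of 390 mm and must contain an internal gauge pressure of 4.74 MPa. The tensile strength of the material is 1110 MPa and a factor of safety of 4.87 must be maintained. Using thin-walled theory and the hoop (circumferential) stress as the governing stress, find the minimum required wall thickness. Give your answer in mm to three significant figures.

σ_allow = 1110/4.87 = 227.9 MPa.
Hoop stress σ_h = pD/(2t), so t = pD/(2σ_allow) = 4.74×390/(2×227.9) = 4.055 mm.

t = 4.06 mm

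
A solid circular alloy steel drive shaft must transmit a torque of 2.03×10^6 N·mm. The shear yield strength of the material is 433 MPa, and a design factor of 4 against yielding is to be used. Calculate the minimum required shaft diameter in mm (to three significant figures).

Allowable shear stress τ_allow = 433/4 = 108.2 MPa.
For a solid shaft τ = 16T/(πd³), so d³ = 16T/(π τ_allow) = 16×2030000/(π×108.2) = 95510 mm³.
d = (95510)^(1/3) = 45.71 mm.

d = 45.7 mm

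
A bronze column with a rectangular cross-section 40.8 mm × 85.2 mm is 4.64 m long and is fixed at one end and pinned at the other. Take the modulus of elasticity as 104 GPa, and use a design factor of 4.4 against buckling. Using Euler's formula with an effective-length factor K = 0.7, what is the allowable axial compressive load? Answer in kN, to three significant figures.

Buckling occurs about the weak axis: I_min = h·b³/12 = 85.2×40.8³/12 = 482200 mm⁴ (b = 40.8 mm is the smaller dimension).
Effective length L_e = KL = 0.7×4.64 m = 3248 mm.
Euler critical load P_cr = π²EI/L_e² = π²×104000×482200/3248² = 46920 N.
P_allow = P_cr/n = 46920/4.4 = 10660 N.

P_allow = 10.7 kN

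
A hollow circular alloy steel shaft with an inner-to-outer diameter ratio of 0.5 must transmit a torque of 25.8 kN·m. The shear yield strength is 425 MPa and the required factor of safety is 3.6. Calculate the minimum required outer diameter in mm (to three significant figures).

d_o = 106 mm

τ_allow = 425/3.6 = 118.1 MPa.
For a hollow shaft τ = 16T/[πd_o³(1−k⁴)] with k = 0.5, so 1−k⁴ = 0.9375.
d_o³ = 16T/[π τ_allow (1−k⁴)] = 16×2.5800×10^7/(π×118.1×0.9375) = 1.187×10^6 mm³.
d_o = 105.9 mm.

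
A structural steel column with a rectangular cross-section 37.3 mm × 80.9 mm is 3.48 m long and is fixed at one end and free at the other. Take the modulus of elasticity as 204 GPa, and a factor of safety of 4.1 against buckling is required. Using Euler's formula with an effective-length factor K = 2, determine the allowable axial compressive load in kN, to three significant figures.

P_allow = 3.55 kN

Buckling occurs about the weak axis: I_min = h·b³/12 = 80.9×37.3³/12 = 349900 mm⁴ (b = 37.3 mm is the smaller dimension).
Effective length L_e = KL = 2×3.48 m = 6960 mm.
Euler critical load P_cr = π²EI/L_e² = π²×204000×349900/6960² = 14540 N.
P_allow = P_cr/n = 14540/4.1 = 3547 N.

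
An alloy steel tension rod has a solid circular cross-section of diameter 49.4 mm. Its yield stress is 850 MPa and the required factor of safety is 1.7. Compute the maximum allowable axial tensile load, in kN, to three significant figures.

σ_allow = 850/1.7 = 500.0 MPa.
A = πd²/4 = π×49.4²/4 = 1917 mm².
F_allow = σ_allow × A = 500.0×1917 = 958300 N.

F_allow = 958 kN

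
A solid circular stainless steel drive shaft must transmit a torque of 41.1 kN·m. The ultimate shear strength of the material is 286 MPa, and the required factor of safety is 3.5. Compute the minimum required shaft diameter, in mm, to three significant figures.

d = 137 mm

Allowable shear stress τ_allow = 286/3.5 = 81.71 MPa.
For a solid shaft τ = 16T/(πd³), so d³ = 16T/(π τ_allow) = 16×4.1100×10^7/(π×81.71) = 2.562×10^6 mm³.
d = (2.562×10^6)^(1/3) = 136.8 mm.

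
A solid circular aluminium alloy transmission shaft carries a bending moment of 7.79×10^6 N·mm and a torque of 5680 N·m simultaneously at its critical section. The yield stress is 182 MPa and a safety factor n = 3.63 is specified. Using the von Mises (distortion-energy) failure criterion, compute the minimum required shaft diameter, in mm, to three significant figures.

d = 123 mm

σ_allow = σ_y/n = 182/3.63 = 50.14 MPa.
For a solid shaft σ_b = 32M/(πd³) and τ = 16T/(πd³), so the von Mises stress is σ' = (16/πd³)·√(4M²+3T²).
√(4M²+3T²) = √(4×(7.790×10^6)² + 3×(5.680×10^6)²) = 1.843×10^7 N·mm.
d³ = 16×1.843×10^7/(π×50.14) = 1.872×10^6 mm³.
d = 123.2 mm.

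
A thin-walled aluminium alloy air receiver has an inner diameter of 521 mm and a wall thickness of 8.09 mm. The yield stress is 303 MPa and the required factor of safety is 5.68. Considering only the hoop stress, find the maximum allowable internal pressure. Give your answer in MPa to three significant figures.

σ_allow = 303/5.68 = 53.35 MPa.
σ_h = pD/(2t) → p_allow = 2σ_allow t/D = 2×53.35×8.09/521 = 1.657 MPa.

p_allow = 1.66 MPa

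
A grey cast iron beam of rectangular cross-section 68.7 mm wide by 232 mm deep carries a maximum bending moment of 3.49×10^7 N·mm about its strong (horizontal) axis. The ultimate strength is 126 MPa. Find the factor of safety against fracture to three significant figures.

n = 2.22

Section modulus S = bh²/6 = 68.7×232²/6 = 616300 mm³.
σ = M/S = 3.4900×10^7/616300 = 56.63 MPa.
n = 126/56.63 = 2.225.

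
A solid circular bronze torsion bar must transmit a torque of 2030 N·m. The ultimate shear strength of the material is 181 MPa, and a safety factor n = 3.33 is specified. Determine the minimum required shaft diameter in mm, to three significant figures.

d = 57.5 mm

Allowable shear stress τ_allow = 181/3.33 = 54.35 MPa.
For a solid shaft τ = 16T/(πd³), so d³ = 16T/(π τ_allow) = 16×2030000/(π×54.35) = 190200 mm³.
d = (190200)^(1/3) = 57.51 mm.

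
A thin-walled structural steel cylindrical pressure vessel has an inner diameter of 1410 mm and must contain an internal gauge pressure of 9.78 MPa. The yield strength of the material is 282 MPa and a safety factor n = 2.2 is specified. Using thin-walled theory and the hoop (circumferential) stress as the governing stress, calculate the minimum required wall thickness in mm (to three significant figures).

t = 53.8 mm

σ_allow = 282/2.2 = 128.2 MPa.
Hoop stress σ_h = pD/(2t), so t = pD/(2σ_allow) = 9.78×1410/(2×128.2) = 53.79 mm.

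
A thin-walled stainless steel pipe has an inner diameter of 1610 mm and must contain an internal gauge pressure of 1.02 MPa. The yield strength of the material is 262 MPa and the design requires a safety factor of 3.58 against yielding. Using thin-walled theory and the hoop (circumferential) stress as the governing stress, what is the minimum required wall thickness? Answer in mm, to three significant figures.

t = 11.2 mm

σ_allow = 262/3.58 = 73.18 MPa.
Hoop stress σ_h = pD/(2t), so t = pD/(2σ_allow) = 1.02×1610/(2×73.18) = 11.22 mm.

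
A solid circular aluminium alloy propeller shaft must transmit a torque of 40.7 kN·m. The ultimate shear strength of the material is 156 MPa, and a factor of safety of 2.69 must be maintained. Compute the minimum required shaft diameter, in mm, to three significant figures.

d = 153 mm

Allowable shear stress τ_allow = 156/2.69 = 57.99 MPa.
For a solid shaft τ = 16T/(πd³), so d³ = 16T/(π τ_allow) = 16×4.0700×10^7/(π×57.99) = 3.574×10^6 mm³.
d = (3.574×10^6)^(1/3) = 152.9 mm.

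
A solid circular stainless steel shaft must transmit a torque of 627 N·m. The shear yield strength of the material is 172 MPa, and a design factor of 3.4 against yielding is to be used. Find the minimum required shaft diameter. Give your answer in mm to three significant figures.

Allowable shear stress τ_allow = 172/3.4 = 50.59 MPa.
For a solid shaft τ = 16T/(πd³), so d³ = 16T/(π τ_allow) = 16×627000/(π×50.59) = 63120 mm³.
d = (63120)^(1/3) = 39.82 mm.

d = 39.8 mm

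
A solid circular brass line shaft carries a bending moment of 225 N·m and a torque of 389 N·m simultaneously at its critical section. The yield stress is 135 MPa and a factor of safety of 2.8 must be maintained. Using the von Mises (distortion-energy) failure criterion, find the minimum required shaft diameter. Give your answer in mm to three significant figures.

σ_allow = σ_y/n = 135/2.8 = 48.21 MPa.
For a solid shaft σ_b = 32M/(πd³) and τ = 16T/(πd³), so the von Mises stress is σ' = (16/πd³)·√(4M²+3T²).
√(4M²+3T²) = √(4×(225000)² + 3×(389000)²) = 810200 N·mm.
d³ = 16×810200/(π×48.21) = 85590 mm³.
d = 44.07 mm.

d = 44.1 mm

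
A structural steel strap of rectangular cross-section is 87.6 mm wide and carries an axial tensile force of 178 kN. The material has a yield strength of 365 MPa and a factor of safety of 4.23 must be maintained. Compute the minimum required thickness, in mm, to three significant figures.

t = 23.5 mm

σ_allow = 365/4.23 = 86.29 MPa.
Required area A = F/σ_allow = 178000/86.29 = 2063 mm².
t = A/w = 2063/87.6 = 23.55 mm.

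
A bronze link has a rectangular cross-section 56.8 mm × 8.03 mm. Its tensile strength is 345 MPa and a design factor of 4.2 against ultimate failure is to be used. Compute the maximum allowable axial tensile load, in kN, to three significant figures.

F_allow = 37.5 kN

σ_allow = 345/4.2 = 82.14 MPa.
A = 56.8×8.03 = 456.1 mm².
F_allow = σ_allow × A = 82.14×456.1 = 37470 N.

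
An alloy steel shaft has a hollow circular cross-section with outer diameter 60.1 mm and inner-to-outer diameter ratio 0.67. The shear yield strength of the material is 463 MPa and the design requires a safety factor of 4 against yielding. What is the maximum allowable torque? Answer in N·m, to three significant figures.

T_allow = 3940 N·m

τ_allow = 463/4 = 115.8 MPa.
For a hollow shaft T_allow = τ_allow·πd_o³(1−k⁴)/16 with 1−k⁴ = 0.7985, so πd_o³(1−k⁴)/16 = 34030 mm³.
T_allow = 115.8×34030 = 3.940×10^6 N·mm = 3940 N·m.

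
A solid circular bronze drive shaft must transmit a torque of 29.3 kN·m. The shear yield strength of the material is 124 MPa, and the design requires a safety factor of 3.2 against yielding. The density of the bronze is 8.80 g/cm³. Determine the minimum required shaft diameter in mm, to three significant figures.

d = 157 mm

Allowable shear stress τ_allow = 124/3.2 = 38.75 MPa.
For a solid shaft τ = 16T/(πd³), so d³ = 16T/(π τ_allow) = 16×2.9300×10^7/(π×38.75) = 3.851×10^6 mm³.
d = (3.851×10^6)^(1/3) = 156.7 mm.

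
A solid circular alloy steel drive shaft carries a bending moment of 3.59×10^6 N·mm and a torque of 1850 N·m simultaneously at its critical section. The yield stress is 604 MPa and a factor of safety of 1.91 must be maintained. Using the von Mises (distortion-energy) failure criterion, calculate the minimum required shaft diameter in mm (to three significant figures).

σ_allow = σ_y/n = 604/1.91 = 316.2 MPa.
For a solid shaft σ_b = 32M/(πd³) and τ = 16T/(πd³), so the von Mises stress is σ' = (16/πd³)·√(4M²+3T²).
√(4M²+3T²) = √(4×(3.590×10^6)² + 3×(1.850×10^6)²) = 7.863×10^6 N·mm.
d³ = 16×7.863×10^6/(π×316.2) = 126600 mm³.
d = 50.22 mm.

d = 50.2 mm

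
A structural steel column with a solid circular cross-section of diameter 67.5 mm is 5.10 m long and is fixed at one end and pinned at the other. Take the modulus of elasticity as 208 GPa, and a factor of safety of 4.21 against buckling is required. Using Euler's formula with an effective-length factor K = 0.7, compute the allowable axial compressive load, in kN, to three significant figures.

P_allow = 39.0 kN

I = πd⁴/64 = π×67.5⁴/64 = 1.019×10^6 mm⁴.
Effective length L_e = KL = 0.7×5.10 m = 3570 mm.
Euler critical load P_cr = π²EI/L_e² = π²×208000×1.019×10^6/3570² = 164100 N.
P_allow = P_cr/n = 164100/4.21 = 38990 N.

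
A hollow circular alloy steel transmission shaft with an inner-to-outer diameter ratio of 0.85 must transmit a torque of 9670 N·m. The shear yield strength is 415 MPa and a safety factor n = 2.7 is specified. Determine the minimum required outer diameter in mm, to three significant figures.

τ_allow = 415/2.7 = 153.7 MPa.
For a hollow shaft τ = 16T/[πd_o³(1−k⁴)] with k = 0.85, so 1−k⁴ = 0.4780.
d_o³ = 16T/[π τ_allow (1−k⁴)] = 16×9670000/(π×153.7×0.4780) = 670300 mm³.
d_o = 87.52 mm.

d_o = 87.5 mm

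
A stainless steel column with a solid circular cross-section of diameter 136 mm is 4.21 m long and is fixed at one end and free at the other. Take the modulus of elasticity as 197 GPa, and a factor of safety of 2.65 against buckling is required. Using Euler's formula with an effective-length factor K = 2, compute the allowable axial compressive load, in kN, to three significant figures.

I = πd⁴/64 = π×136⁴/64 = 1.679×10^7 mm⁴.
Effective length L_e = KL = 2×4.21 m = 8420 mm.
Euler critical load P_cr = π²EI/L_e² = π²×197000×1.679×10^7/8420² = 460500 N.
P_allow = P_cr/n = 460500/2.65 = 173800 N.

P_allow = 174 kN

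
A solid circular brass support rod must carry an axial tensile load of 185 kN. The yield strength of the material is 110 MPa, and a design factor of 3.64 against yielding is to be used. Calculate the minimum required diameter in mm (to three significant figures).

d = 88.3 mm

Allowable stress σ_allow = 110/3.64 = 30.22 MPa.
Required area A = F/σ_allow = 185000/30.22 = 6122 mm².
A = πd²/4 → d = √(4A/π) = 88.29 mm.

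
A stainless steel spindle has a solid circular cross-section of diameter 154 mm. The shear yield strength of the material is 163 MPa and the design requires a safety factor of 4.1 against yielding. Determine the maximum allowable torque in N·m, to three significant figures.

τ_allow = 163/4.1 = 39.76 MPa.
For a solid shaft T_allow = τ_allow·πd³/16; πd³/16 = π×154³/16 = 717100 mm³.
T_allow = 39.76×717100 = 2.851×10^7 N·mm = 28510 N·m.

T_allow = 28500 N·m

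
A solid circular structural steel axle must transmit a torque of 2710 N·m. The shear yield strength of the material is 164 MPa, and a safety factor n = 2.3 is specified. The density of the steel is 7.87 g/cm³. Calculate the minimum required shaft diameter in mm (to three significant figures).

Allowable shear stress τ_allow = 164/2.3 = 71.30 MPa.
For a solid shaft τ = 16T/(πd³), so d³ = 16T/(π τ_allow) = 16×2710000/(π×71.30) = 193600 mm³.
d = (193600)^(1/3) = 57.85 mm.

d = 57.8 mm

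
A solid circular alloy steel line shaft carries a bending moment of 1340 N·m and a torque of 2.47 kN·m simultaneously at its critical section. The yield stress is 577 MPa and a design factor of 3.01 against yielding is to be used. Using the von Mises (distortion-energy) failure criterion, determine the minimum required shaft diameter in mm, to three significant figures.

σ_allow = σ_y/n = 577/3.01 = 191.7 MPa.
For a solid shaft σ_b = 32M/(πd³) and τ = 16T/(πd³), so the von Mises stress is σ' = (16/πd³)·√(4M²+3T²).
√(4M²+3T²) = √(4×(1.340×10^6)² + 3×(2.470×10^6)²) = 5.048×10^6 N·mm.
d³ = 16×5.048×10^6/(π×191.7) = 134100 mm³.
d = 51.19 mm.

d = 51.2 mm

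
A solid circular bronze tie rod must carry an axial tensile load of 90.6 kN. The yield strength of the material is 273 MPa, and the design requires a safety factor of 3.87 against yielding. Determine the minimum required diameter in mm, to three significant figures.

d = 40.4 mm

Allowable stress σ_allow = 273/3.87 = 70.54 MPa.
Required area A = F/σ_allow = 90600/70.54 = 1284 mm².
A = πd²/4 → d = √(4A/π) = 40.44 mm.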